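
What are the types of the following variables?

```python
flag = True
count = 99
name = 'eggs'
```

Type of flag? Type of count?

flag is bool; count is int

bool, int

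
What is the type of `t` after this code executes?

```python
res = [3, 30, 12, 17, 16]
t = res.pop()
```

list.pop() returns the popped element (int here)

int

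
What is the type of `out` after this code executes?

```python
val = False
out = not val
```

'not' always returns bool

bool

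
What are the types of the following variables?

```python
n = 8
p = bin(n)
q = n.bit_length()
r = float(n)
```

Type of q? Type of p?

int.bit_length() returns int; bin() returns str

int, str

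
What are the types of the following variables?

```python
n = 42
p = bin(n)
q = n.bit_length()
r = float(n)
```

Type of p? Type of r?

bin() returns str; float() returns float

str, float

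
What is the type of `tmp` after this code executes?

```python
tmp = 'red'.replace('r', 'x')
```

str.replace() returns str

str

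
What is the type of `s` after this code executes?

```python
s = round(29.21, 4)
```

round() with ndigits arg returns float

float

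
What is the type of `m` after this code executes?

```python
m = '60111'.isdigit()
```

str.isdigit() returns bool

bool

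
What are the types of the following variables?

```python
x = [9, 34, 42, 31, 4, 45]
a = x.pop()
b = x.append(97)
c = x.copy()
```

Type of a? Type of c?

list.pop() returns the element (int); list.copy() returns list

int, list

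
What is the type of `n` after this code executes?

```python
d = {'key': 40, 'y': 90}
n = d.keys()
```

.keys() returns a dict_keys view object

dict_keys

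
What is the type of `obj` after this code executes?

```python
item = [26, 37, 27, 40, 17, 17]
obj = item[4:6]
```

Slicing a list always returns a list

list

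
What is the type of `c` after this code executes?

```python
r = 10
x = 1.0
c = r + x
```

int + float returns float (10 + 1.0 = 11.0)

float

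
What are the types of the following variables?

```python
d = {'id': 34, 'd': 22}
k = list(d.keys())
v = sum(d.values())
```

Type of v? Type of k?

sum of int values returns int; list(...) returns list

int, list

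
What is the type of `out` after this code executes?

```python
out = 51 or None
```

'or' returns first truthy value (51, int)

int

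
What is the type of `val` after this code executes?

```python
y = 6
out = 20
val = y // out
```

int // int returns int (6 // 20 = 0)

int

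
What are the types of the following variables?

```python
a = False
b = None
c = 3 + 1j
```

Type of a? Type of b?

a is bool; b is NoneType

bool, NoneType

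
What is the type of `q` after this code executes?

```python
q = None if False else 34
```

Ternary: condition is False, else branch (34) taken → int

int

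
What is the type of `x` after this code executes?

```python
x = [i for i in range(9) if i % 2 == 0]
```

A list comprehension [...] produces a list

list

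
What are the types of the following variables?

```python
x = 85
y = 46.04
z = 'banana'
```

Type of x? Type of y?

x is int; y is float

int, float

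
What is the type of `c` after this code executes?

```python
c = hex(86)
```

hex() returns str representation

str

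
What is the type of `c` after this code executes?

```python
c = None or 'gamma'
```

'or' with None returns the other value ('gamma', str)

str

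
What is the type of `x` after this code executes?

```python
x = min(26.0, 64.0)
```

min() of floats returns float

float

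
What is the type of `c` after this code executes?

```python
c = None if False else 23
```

Ternary: condition is False, else branch (23) taken → int

int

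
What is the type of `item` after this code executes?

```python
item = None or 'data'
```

'or' with None returns the other value ('data', str)

str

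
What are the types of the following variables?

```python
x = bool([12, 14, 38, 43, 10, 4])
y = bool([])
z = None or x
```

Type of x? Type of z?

bool() returns bool; None or <bool> returns the bool

bool, bool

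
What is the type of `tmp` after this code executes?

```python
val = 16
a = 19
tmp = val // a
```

int // int returns int (16 // 19 = 0)

int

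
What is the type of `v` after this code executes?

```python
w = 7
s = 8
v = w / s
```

int / int always returns float in Python 3 (7 / 8 = 0.875)

float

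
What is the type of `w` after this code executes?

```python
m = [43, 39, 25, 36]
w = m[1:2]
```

Slicing a list always returns a list

list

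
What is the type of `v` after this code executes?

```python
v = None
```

None has type NoneType

NoneType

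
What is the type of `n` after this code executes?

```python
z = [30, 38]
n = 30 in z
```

'in' operator returns bool

bool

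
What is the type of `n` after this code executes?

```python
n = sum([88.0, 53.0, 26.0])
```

sum() of floats returns float

float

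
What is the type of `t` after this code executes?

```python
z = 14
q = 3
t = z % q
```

int % int returns int (14 % 3 = 2)

int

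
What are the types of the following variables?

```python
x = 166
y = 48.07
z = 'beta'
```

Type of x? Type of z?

x is int; z is str

int, str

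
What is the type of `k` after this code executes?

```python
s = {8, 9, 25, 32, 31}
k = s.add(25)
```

set.add() returns None (mutates in place)

NoneType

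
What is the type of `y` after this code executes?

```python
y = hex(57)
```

hex() returns str representation

str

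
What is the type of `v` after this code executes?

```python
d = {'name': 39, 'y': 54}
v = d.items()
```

dict.items() returns a dict_items view

dict_items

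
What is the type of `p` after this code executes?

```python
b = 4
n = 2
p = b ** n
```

int ** positive int returns int (4 ** 2 = 16)

int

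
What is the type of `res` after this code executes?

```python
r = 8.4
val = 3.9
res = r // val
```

float // float returns float (floor division preserves float type)

float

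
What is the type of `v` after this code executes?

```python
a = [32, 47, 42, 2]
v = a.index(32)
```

list.index() returns int

int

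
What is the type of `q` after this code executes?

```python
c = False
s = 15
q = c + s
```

bool + int returns int (False is 0, so 0 + 15 = 15)

int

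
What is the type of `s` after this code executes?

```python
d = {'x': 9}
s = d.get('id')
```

dict.get() returns None when key 'id' is not found and no default given

NoneType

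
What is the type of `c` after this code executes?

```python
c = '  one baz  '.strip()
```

str.strip() returns str

str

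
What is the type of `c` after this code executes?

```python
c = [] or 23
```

'or' returns first truthy value (23, which is int)

int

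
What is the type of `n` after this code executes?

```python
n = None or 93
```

'or' with None returns the other value (93, int)

int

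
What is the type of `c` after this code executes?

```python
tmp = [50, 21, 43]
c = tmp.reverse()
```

list.reverse() returns None

NoneType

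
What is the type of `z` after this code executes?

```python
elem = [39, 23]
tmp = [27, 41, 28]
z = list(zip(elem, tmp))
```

list(zip(...)) returns a list of tuples

list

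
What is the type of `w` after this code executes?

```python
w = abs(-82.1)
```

abs() of float returns float

float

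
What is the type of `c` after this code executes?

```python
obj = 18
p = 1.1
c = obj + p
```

int + float returns float (18 + 1.1 = 19.1)

float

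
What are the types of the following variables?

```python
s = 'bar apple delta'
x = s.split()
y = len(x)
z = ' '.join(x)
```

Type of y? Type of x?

len() returns int; str.split() returns list

int, list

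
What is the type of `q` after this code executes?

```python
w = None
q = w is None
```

'is' comparison returns bool

bool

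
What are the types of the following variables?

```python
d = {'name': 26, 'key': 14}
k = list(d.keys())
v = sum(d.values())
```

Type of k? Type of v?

list(...) returns list; sum of int values returns int

list, int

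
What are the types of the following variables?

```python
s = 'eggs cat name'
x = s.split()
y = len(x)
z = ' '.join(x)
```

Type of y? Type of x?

len() returns int; str.split() returns list

int, list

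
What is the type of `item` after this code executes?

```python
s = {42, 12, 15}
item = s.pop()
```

Popping from a set of ints returns int

int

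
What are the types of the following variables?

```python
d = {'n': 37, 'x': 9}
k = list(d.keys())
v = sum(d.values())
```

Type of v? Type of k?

sum of int values returns int; list(...) returns list

int, list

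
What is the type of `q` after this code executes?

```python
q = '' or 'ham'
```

'or' returns first truthy value ('ham', which is str)

str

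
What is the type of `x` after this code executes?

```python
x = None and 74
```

'and' returns first falsy value (None)

NoneType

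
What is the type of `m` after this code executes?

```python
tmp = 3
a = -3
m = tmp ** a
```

int ** negative int returns float

float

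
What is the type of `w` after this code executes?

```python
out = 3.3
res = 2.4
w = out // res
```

float // float returns float (floor division preserves float type)

float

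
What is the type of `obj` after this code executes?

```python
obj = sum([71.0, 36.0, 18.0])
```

sum() of floats returns float

float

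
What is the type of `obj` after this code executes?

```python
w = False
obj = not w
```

'not' always returns bool

bool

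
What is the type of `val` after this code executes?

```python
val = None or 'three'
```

'or' with None returns the other value ('three', str)

str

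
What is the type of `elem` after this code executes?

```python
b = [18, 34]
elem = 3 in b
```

'in' operator returns bool

bool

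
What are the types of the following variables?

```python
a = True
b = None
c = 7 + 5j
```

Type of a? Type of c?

a is bool; c is complex

bool, complex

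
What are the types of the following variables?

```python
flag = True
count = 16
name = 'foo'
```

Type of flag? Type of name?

flag is bool; name is str

bool, str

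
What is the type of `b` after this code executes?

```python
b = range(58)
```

range() returns a range object

range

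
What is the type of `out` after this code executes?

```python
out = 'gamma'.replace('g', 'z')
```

str.replace() returns str

str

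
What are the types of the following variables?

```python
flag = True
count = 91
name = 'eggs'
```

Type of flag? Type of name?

flag is bool; name is str

bool, str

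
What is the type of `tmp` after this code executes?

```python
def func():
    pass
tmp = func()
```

A function with no return statement returns None

NoneType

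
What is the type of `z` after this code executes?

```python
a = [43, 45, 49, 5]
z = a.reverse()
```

list.reverse() returns None

NoneType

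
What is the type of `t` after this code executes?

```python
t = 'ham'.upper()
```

str.upper() returns str

str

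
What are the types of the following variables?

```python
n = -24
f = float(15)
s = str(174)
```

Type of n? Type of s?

n is int; s is str

int, str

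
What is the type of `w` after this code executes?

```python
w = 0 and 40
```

'and' returns the first falsy value (0, which is int)

int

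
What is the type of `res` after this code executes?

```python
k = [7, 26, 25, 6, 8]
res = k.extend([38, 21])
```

list.extend() returns None

NoneType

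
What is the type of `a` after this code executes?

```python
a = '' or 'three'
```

'or' returns first truthy value ('three', which is str)

str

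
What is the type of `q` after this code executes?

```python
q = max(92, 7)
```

max() of ints returns int

int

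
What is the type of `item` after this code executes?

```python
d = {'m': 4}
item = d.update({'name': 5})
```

dict.update() returns None

NoneType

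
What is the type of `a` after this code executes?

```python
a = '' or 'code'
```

'or' returns first truthy value ('code', which is str)

str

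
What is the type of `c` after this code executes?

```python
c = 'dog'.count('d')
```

str.count() returns int

int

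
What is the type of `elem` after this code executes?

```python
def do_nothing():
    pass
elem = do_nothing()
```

A function with no return statement returns None

NoneType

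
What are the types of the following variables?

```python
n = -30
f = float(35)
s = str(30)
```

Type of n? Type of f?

n is int; f is float

int, float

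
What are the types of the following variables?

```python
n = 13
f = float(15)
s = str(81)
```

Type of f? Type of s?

f is float; s is str

float, str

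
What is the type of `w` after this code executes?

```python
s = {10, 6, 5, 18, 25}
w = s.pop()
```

Popping from a set of ints returns int

int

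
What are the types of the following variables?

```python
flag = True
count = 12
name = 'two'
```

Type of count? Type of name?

count is int; name is str

int, str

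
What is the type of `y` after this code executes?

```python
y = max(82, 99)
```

max() of ints returns int

int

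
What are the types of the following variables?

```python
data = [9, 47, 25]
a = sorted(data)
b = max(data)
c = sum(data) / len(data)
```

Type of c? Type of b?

int / int returns float; max of ints returns int

float, int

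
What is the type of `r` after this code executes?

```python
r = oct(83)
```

oct() returns str representation

str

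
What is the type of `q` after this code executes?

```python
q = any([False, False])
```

any() returns bool

bool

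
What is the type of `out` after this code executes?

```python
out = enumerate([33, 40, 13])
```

enumerate() returns an enumerate iterator object

enumerate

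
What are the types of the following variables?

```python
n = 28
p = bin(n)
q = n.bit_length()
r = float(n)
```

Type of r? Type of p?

float() returns float; bin() returns str

float, str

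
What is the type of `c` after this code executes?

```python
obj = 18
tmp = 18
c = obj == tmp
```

Equality comparison returns bool

bool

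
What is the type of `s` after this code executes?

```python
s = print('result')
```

print() returns None

NoneType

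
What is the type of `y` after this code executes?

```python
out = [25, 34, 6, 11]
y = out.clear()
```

list.clear() returns None

NoneType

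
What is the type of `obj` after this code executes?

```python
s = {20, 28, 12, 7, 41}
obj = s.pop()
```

Popping from a set of ints returns int

int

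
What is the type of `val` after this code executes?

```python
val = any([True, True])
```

any() returns bool

bool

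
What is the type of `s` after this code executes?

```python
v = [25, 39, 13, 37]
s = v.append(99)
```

list.append() returns None (mutates in place)

NoneType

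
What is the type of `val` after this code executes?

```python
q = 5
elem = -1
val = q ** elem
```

int ** negative int returns float

float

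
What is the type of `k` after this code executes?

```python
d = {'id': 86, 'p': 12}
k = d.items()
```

dict.items() returns a dict_items view

dict_items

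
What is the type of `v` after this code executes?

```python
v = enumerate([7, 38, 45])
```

enumerate() returns an enumerate iterator object

enumerate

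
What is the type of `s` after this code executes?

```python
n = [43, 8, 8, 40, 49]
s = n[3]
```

Indexing a list of ints returns int (n[3] = 40)

int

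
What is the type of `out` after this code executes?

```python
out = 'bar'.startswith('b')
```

str.startswith() returns bool

bool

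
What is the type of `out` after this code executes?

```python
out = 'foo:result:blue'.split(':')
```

str.split() returns list

list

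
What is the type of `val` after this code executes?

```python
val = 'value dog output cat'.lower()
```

str.lower() returns str

str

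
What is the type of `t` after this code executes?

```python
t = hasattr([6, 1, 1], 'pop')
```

hasattr() returns bool

bool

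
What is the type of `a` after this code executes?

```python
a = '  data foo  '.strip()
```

str.strip() returns str

str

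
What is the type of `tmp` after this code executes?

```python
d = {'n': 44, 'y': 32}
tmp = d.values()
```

.values() returns a dict_values view object

dict_values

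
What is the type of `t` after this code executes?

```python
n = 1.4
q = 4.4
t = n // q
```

float // float returns float (floor division preserves float type)

float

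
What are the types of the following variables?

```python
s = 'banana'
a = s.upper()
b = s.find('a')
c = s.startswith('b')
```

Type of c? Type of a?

str.startswith() returns bool; str.upper() returns str

bool, str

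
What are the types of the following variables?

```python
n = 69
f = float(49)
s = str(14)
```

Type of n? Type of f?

n is int; f is float

int, float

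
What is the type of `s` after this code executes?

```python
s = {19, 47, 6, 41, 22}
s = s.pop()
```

Popping from a set of ints returns int

int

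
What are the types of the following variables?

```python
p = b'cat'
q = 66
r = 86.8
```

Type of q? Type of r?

q is int; r is float

int, float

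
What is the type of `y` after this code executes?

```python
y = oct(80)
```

oct() returns str representation

str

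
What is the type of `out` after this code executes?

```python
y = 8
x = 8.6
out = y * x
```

int * float returns float (8 * 8.6 = 68.8)

float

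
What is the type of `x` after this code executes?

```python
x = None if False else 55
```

Ternary: condition is False, else branch (55) taken → int

int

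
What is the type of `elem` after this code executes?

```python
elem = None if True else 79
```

Ternary: condition is True, if branch (None) taken → NoneType

NoneType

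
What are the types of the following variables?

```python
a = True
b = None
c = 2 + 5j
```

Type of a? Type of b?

a is bool; b is NoneType

bool, NoneType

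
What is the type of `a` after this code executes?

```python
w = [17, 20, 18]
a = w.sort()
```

list.sort() returns None (sorts in place)

NoneType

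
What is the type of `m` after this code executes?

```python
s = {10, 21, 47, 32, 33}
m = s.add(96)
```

set.add() returns None (mutates in place)

NoneType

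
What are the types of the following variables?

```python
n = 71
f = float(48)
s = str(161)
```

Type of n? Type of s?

n is int; s is str

int, str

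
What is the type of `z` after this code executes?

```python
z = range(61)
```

range() returns a range object

range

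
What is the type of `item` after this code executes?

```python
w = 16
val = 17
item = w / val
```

int / int always returns float in Python 3 (16 / 17 = 0.941176)

float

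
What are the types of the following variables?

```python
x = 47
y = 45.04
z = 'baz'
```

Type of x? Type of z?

x is int; z is str

int, str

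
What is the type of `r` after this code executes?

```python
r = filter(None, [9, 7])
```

filter() returns a filter iterator object

filter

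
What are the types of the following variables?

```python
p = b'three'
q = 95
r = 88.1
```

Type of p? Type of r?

p is bytes; r is float

bytes, float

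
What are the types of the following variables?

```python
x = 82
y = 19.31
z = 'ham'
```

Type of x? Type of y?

x is int; y is float

int, float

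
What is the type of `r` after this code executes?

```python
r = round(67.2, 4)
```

round() with ndigits arg returns float

float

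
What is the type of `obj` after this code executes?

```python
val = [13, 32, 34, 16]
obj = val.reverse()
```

list.reverse() returns None

NoneType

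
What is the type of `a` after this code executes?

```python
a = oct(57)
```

oct() returns str representation

str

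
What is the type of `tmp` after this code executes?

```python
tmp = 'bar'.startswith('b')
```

str.startswith() returns bool

bool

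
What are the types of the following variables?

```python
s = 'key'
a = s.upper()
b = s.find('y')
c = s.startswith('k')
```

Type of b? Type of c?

str.find() returns int; str.startswith() returns bool

int, bool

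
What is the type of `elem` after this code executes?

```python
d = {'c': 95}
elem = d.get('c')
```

dict.get() returns the value (int) when key is found

int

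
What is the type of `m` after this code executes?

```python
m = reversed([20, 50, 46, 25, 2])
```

reversed() on a list returns a list_reverseiterator

list_reverseiterator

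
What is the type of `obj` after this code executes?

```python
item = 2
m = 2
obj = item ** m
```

int ** positive int returns int (2 ** 2 = 4)

int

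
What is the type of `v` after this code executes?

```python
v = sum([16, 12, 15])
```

sum() of ints returns int

int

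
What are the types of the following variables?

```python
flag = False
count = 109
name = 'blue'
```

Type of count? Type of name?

count is int; name is str

int, str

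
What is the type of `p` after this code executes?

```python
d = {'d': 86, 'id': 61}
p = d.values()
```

.values() returns a dict_values view object

dict_values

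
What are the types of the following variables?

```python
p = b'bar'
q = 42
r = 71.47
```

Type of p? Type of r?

p is bytes; r is float

bytes, float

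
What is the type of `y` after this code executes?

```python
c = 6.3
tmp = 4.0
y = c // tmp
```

float // float returns float (floor division preserves float type)

float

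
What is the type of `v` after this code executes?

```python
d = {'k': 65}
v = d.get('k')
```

dict.get() returns the value (int) when key is found

int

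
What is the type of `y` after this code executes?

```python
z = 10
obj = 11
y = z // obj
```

int // int returns int (10 // 11 = 0)

int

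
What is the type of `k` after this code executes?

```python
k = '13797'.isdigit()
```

str.isdigit() returns bool

bool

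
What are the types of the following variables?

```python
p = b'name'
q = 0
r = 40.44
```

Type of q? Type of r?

q is int; r is float

int, float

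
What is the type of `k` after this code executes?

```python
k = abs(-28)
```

abs() of int returns int

int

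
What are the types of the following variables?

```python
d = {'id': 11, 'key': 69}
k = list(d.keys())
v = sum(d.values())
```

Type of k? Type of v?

list(...) returns list; sum of int values returns int

list, int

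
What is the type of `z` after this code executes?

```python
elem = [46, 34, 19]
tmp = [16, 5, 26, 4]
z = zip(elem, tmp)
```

zip() returns a zip iterator object

zip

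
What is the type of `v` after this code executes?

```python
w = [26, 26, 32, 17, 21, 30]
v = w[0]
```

Indexing a list of ints returns int (w[0] = 26)

int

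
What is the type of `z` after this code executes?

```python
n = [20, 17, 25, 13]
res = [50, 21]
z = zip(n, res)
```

zip() returns a zip iterator object

zip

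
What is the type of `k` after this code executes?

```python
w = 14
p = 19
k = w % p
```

int % int returns int (14 % 19 = 14)

int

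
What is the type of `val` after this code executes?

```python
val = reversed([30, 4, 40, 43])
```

reversed() on a list returns a list_reverseiterator

list_reverseiterator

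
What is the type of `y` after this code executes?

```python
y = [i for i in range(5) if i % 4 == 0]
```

A list comprehension [...] produces a list

list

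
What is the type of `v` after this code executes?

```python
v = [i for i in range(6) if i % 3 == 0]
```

A list comprehension [...] produces a list

list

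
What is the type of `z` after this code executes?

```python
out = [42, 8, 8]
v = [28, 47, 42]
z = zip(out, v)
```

zip() returns a zip iterator object

zip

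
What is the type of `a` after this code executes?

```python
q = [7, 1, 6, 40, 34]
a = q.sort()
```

list.sort() returns None (sorts in place)

NoneType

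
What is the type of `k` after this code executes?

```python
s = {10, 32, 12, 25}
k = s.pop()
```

Popping from a set of ints returns int

int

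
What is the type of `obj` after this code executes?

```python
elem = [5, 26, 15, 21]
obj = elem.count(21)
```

list.count() returns int

int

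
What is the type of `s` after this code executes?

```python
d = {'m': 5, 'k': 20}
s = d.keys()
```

.keys() returns a dict_keys view object

dict_keys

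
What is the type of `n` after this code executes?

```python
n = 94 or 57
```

'or' returns the first truthy value (94, which is int)

int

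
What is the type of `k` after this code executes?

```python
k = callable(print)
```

callable() returns bool

bool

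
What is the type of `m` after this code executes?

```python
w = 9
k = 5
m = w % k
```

int % int returns int (9 % 5 = 4)

int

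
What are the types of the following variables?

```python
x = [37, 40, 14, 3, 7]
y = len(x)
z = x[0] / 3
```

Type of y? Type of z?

len() returns int; int / int returns float

int, float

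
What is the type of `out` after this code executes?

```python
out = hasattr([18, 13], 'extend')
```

hasattr() returns bool

bool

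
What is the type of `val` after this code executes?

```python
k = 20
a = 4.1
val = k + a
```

int + float returns float (20 + 4.1 = 24.1)

float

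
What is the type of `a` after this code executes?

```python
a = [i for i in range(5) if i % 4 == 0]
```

A list comprehension [...] produces a list

list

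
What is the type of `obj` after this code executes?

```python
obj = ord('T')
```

ord() returns int (Unicode code point)

int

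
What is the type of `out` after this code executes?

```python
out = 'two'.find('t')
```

str.find() returns int (index, or -1)

int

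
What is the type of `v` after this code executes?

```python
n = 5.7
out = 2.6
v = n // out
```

float // float returns float (floor division preserves float type)

float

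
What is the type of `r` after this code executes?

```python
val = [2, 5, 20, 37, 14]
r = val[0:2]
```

Slicing a list always returns a list

list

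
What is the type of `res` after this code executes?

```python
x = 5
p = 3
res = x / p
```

int / int always returns float in Python 3 (5 / 3 = 1.66667)

float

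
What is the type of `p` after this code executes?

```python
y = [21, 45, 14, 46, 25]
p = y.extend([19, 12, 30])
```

list.extend() returns None

NoneType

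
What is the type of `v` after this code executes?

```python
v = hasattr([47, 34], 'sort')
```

hasattr() returns bool

bool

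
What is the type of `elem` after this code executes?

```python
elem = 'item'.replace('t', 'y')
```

str.replace() returns str

str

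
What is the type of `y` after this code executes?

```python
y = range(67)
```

range() returns a range object

range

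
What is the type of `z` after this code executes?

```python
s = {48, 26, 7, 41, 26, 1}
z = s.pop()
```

Popping from a set of ints returns int

int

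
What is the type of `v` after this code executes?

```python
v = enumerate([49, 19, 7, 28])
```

enumerate() returns an enumerate iterator object

enumerate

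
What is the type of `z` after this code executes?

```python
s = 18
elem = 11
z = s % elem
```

int % int returns int (18 % 11 = 7)

int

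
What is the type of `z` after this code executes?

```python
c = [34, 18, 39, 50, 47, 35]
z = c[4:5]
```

Slicing a list always returns a list

list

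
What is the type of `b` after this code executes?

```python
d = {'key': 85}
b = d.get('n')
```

dict.get() returns None when key 'n' is not found and no default given

NoneType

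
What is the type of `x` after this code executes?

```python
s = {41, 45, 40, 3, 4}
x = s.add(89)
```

set.add() returns None (mutates in place)

NoneType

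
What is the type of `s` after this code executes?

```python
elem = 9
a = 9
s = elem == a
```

Equality comparison returns bool

bool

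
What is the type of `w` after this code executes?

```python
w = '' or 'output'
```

'or' returns first truthy value ('output', which is str)

str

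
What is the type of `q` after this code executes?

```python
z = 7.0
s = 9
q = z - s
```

float - int returns float (7.0 - 9 = -2.0)

float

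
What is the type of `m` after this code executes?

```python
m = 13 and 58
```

'and' returns the last value when all truthy (58, which is int)

int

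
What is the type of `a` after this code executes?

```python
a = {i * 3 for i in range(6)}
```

A set comprehension {expr for x in iterable} produces a set

set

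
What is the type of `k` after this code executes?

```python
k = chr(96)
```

chr() returns str (single character)

str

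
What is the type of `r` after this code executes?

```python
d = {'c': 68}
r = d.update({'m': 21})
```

dict.update() returns None

NoneType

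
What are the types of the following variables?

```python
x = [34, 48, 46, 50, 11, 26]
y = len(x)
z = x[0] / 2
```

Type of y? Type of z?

len() returns int; int / int returns float

int, float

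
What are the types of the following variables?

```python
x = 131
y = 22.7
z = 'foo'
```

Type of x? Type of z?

x is int; z is str

int, str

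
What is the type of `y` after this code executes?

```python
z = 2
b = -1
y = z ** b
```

int ** negative int returns float

float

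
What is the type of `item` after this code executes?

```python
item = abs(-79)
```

abs() of int returns int

int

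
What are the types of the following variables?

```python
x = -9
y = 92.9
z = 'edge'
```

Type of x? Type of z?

x is int; z is str

int, str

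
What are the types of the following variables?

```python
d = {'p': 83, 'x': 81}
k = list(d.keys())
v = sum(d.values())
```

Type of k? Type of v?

list(...) returns list; sum of int values returns int

list, int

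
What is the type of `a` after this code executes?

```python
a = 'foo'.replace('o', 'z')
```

str.replace() returns str

str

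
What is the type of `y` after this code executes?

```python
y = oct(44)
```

oct() returns str representation

str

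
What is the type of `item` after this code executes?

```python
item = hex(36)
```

hex() returns str representation

str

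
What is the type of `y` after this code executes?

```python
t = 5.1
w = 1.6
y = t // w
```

float // float returns float (floor division preserves float type)

float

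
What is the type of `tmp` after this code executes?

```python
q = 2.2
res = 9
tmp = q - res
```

float - int returns float (2.2 - 9 = -6.8)

float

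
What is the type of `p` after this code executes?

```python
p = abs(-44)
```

abs() of int returns int

int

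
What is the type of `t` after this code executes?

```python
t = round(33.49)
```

round() with no ndigits arg returns int

int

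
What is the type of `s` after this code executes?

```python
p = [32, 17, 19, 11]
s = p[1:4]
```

Slicing a list always returns a list

list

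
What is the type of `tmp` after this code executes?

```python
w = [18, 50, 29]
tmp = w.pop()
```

list.pop() returns the popped element (int here)

int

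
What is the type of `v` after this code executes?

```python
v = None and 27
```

'and' returns first falsy value (None)

NoneType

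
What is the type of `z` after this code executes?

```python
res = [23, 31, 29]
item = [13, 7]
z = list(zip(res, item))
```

list(zip(...)) returns a list of tuples

list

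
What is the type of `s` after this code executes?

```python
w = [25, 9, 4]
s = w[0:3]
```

Slicing a list always returns a list

list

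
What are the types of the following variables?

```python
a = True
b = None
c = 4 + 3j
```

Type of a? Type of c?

a is bool; c is complex

bool, complex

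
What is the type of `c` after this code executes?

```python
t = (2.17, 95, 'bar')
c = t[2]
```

Index 2 of tuple is 'bar' which is str

str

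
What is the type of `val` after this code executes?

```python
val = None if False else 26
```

Ternary: condition is False, else branch (26) taken → int

int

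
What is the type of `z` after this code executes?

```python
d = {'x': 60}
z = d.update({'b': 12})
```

dict.update() returns None

NoneType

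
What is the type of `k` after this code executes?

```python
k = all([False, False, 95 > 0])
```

all() returns bool

bool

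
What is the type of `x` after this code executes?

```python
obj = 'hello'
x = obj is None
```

'is' comparison returns bool

bool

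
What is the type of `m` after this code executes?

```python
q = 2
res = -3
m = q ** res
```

int ** negative int returns float

float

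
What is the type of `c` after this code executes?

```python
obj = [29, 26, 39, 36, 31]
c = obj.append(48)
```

list.append() returns None (mutates in place)

NoneType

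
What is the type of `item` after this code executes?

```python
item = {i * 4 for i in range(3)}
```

A set comprehension {expr for x in iterable} produces a set

set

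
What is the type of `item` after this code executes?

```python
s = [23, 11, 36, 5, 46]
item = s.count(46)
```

list.count() returns int

int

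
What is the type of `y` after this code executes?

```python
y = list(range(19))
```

list(range(...)) returns list

list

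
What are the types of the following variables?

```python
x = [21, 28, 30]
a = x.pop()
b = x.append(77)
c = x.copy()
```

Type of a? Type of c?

list.pop() returns the element (int); list.copy() returns list

int, list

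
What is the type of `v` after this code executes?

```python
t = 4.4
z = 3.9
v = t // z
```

float // float returns float (floor division preserves float type)

float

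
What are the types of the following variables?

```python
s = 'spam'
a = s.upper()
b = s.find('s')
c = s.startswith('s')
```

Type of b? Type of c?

str.find() returns int; str.startswith() returns bool

int, bool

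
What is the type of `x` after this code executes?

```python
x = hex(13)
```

hex() returns str representation

str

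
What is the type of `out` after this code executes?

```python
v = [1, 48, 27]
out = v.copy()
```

list.copy() returns list

list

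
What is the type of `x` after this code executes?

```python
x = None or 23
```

'or' with None returns the other value (23, int)

int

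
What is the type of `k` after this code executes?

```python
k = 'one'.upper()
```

str.upper() returns str

str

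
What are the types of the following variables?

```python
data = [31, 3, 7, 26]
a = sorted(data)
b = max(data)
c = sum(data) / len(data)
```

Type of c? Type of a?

int / int returns float; sorted() returns list

float, list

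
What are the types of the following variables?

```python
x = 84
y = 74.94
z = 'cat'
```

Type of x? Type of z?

x is int; z is str

int, str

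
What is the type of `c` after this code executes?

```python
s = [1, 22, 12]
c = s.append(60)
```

list.append() returns None (mutates in place)

NoneType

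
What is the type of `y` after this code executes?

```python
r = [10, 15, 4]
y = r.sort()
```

list.sort() returns None (sorts in place)

NoneType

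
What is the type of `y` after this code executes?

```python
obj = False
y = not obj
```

'not' always returns bool

bool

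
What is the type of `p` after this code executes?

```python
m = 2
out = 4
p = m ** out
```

int ** positive int returns int (2 ** 4 = 16)

int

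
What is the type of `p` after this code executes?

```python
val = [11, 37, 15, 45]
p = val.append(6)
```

list.append() returns None (mutates in place)

NoneType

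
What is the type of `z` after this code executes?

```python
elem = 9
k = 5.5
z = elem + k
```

int + float returns float (9 + 5.5 = 14.5)

float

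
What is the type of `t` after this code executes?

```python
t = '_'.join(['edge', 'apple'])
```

str.join() returns str

str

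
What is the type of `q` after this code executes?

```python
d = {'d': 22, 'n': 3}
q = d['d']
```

Accessing dict[str, int] with key 'd' returns int value 22

int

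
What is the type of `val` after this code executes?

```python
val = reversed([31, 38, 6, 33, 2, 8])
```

reversed() on a list returns a list_reverseiterator

list_reverseiterator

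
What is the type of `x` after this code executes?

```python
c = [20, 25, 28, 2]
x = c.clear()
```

list.clear() returns None

NoneType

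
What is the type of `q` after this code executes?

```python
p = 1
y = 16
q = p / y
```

int / int always returns float in Python 3 (1 / 16 = 0.0625)

float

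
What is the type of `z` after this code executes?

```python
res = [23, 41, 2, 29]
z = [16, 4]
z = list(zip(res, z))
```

list(zip(...)) returns a list of tuples

list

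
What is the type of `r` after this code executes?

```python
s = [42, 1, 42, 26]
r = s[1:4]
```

Slicing a list always returns a list

list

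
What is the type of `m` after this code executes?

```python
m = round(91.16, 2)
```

round() with ndigits arg returns float

float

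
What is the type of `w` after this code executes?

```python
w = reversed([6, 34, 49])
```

reversed() on a list returns a list_reverseiterator

list_reverseiterator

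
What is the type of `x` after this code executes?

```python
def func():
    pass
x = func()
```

A function with no return statement returns None

NoneType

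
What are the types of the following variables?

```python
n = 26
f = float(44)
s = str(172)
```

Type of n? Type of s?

n is int; s is str

int, str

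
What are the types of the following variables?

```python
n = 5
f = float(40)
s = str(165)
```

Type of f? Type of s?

f is float; s is str

float, str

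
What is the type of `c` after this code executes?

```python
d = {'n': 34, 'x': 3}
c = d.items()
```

dict.items() returns a dict_items view

dict_items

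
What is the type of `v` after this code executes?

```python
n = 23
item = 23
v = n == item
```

Equality comparison returns bool

bool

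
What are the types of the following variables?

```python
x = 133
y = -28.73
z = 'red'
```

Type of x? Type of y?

x is int; y is float

int, float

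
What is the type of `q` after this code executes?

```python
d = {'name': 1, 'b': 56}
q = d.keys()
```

.keys() returns a dict_keys view object

dict_keys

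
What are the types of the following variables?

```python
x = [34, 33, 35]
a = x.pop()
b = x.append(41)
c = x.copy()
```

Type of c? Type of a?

list.copy() returns list; list.pop() returns the element (int)

list, int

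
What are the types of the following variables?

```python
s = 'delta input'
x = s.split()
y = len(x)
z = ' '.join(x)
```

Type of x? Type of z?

str.split() returns list; str.join() returns str

list, str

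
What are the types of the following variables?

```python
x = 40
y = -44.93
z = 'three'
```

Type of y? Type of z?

y is float; z is str

float, str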